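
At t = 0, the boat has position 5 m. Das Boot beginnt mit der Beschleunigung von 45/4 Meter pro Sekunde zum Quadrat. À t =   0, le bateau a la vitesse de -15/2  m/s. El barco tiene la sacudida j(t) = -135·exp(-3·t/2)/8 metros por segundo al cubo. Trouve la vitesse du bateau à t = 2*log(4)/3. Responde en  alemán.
Ausgehend von dem Ruck j(t) = -135·exp(-3·t/2)/8, nehmen wir 2 Integrale. Die Stammfunktion von dem Ruck ist die Beschleunigung. Mit a(0) = 45/4 erhalten wir a(t) = 45·exp(-3·t/2)/4. Die Stammfunktion von der Beschleunigung ist die Geschwindigkeit. Mit v(0) = -15/2 erhalten wir v(t) = -15·exp(-3·t/2)/2. Wir haben die Geschwindigkeit v(t) = -15·exp(-3·t/2)/2. Durch Einsetzen von t = 2*log(4)/3: v(2*log(4)/3) = -15/8.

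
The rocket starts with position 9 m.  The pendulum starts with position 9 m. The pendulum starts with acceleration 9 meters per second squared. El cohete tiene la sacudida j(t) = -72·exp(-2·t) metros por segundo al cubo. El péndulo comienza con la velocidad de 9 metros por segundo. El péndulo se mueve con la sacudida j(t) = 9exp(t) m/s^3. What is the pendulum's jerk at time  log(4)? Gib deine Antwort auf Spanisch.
Usando j(t) = 9·exp(t) y sustituyendo t = log(4), encontramos j = 36.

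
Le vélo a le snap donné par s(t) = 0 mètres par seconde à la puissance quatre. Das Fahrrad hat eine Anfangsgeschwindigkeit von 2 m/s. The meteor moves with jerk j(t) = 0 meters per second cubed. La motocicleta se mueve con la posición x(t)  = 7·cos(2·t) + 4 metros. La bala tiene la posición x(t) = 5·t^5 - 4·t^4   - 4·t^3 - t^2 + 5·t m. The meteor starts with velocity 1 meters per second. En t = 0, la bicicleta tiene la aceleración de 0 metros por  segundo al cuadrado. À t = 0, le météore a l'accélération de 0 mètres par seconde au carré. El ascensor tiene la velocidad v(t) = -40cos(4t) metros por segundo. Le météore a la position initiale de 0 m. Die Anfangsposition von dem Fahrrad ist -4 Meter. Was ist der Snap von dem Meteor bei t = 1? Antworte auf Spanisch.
Para resolver esto, necesitamos tomar 1 derivada de nuestra ecuación de la sacudida j(t) = 0. Derivando la sacudida, obtenemos el snap: s(t) = 0. Tenemos el snap s(t) = 0. Sustituyendo t = 1: s(1) = 0.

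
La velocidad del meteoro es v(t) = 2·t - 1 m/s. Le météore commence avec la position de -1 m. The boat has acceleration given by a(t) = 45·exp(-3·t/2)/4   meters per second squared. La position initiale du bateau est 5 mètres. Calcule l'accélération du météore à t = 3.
En partant de la vitesse v(t) = 2·t - 1, nous prenons 1 dérivée. En dérivant la vitesse, nous obtenons l'accélération: a(t) = 2. En utilisant a(t) = 2 et en substituant t = 3, nous trouvons a = 2.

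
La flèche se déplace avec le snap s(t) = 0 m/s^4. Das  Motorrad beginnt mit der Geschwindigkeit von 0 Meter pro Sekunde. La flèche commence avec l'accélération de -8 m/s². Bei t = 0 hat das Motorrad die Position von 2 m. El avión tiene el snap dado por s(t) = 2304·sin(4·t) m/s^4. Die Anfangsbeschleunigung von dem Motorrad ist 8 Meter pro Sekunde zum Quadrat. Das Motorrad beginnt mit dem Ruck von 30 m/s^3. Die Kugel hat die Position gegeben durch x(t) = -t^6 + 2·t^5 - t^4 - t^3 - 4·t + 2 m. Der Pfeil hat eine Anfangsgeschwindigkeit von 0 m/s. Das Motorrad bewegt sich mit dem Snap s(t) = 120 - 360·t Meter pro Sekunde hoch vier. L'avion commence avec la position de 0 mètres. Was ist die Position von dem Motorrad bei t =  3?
Wir müssen unsere Gleichung für den Snap s(t) = 120 - 360·t 4-mal integrieren. Durch Integration von dem Snap und Verwendung der Anfangsbedingung j(0) = 30, erhalten wir j(t) = -180·t^2 + 120·t + 30. Mit ∫j(t)dt und Anwendung von a(0) = 8, finden wir a(t) = -60·t^3 + 60·t^2 + 30·t + 8. Die Stammfunktion von der Beschleunigung, mit v(0) = 0, ergibt die Geschwindigkeit: v(t) = t·(-15·t^3 + 20·t^2 + 15·t + 8). Durch Integration von der Geschwindigkeit und Verwendung der Anfangsbedingung x(0) = 2, erhalten wir x(t) = -3·t^5 + 5·t^4 + 5·t^3 + 4·t^2 + 2. Wir haben die Position x(t) = -3·t^5 + 5·t^4 + 5·t^3 + 4·t^2 + 2. Durch Einsetzen von t = 3: x(3) = -151.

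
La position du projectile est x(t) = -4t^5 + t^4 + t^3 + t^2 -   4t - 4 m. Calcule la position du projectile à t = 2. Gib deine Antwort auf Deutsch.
Wir haben die Position x(t) = -4·t^5 + t^4 + t^3 + t^2 - 4·t - 4. Durch Einsetzen von t = 2: x(2) = -112.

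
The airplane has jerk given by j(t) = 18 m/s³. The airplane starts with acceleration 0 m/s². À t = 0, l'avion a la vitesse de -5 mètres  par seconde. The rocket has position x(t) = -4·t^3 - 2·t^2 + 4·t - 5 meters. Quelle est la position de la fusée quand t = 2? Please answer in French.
En utilisant x(t) = -4·t^3 - 2·t^2 + 4·t - 5 et en substituant t = 2, nous trouvons x = -37.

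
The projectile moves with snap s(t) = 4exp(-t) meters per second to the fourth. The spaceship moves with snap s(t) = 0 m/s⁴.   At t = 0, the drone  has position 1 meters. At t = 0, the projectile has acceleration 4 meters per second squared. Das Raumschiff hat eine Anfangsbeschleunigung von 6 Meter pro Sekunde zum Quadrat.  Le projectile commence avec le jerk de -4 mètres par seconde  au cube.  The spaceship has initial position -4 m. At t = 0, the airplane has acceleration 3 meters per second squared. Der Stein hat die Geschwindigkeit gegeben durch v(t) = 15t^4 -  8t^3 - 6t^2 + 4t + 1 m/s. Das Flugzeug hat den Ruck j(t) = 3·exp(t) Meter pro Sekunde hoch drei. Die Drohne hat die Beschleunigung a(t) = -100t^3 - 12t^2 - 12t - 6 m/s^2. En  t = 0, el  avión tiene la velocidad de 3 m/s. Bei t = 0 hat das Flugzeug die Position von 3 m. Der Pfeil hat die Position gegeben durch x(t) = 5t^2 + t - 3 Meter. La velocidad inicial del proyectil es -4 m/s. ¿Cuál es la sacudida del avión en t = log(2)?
De la ecuación de la sacudida j(t) = 3·exp(t), sustituimos t = log(2) para obtener j = 6.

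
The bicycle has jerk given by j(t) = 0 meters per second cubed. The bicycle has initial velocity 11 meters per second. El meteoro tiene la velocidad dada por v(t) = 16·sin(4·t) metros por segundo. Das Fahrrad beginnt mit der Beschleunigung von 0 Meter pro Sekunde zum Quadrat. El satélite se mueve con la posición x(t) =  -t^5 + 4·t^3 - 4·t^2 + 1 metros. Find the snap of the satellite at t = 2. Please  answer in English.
To solve this, we need to take 4 derivatives of our position equation x(t) = -t^5 + 4·t^3 - 4·t^2 + 1. The derivative of position gives velocity: v(t) = -5·t^4 + 12·t^2 - 8·t. Taking d/dt of v(t), we find a(t) = -20·t^3 + 24·t - 8. Taking d/dt of a(t), we find j(t) = 24 - 60·t^2. The derivative of jerk gives snap: s(t) = -120·t. Using s(t) = -120·t and substituting t = 2, we find s = -240.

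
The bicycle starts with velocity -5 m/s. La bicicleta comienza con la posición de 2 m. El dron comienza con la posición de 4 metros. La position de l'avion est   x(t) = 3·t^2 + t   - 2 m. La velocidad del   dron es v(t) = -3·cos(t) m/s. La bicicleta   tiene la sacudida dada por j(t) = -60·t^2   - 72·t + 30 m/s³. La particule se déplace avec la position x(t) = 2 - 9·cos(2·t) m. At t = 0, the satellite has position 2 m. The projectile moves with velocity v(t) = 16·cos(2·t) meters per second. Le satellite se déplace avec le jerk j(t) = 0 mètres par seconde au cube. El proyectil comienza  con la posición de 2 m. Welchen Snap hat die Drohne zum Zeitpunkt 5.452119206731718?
Um dies zu lösen, müssen wir 3 Ableitungen unserer Gleichung für die Geschwindigkeit v(t) = -3·cos(t) nehmen. Mit d/dt von v(t) finden wir a(t) = 3·sin(t). Die Ableitung von der Beschleunigung ergibt den Ruck: j(t) = 3·cos(t). Mit d/dt von j(t) finden wir s(t) = -3·sin(t). Wir haben den Snap s(t) = -3·sin(t). Durch Einsetzen von t = 5.452119206731718: s(5.452119206731718) = 2.21595131090517.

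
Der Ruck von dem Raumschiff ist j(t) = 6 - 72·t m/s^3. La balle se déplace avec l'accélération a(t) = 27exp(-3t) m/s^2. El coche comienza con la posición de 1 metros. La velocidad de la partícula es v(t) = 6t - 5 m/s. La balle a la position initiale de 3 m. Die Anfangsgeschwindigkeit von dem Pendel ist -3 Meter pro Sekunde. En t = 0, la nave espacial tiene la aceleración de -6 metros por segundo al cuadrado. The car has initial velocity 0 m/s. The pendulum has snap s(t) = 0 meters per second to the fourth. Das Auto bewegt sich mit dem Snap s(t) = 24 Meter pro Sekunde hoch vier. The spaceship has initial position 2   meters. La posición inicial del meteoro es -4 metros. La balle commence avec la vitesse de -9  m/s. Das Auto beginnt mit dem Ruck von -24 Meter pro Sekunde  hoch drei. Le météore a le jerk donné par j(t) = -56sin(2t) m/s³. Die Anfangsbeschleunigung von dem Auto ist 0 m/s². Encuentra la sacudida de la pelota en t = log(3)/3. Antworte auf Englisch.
We must differentiate our acceleration equation a(t) = 27·exp(-3·t) 1 time. The derivative of acceleration gives jerk: j(t) = -81·exp(-3·t). Using j(t) = -81·exp(-3·t) and substituting t = log(3)/3, we find j = -27.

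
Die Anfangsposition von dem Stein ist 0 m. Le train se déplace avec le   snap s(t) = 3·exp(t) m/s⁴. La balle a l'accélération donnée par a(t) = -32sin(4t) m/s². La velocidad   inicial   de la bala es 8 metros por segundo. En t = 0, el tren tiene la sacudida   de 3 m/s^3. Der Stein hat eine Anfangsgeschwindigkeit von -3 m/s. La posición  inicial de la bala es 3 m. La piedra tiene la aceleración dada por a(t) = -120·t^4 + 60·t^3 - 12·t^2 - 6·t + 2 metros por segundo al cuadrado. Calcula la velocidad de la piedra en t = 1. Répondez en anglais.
We need to integrate our acceleration equation a(t) = -120·t^4 + 60·t^3 - 12·t^2 - 6·t + 2 1 time. Integrating acceleration and using the initial condition v(0) = -3, we get v(t) = -24·t^5 + 15·t^4 - 4·t^3 - 3·t^2 + 2·t - 3. From the given velocity equation v(t) = -24·t^5 + 15·t^4 - 4·t^3 - 3·t^2 + 2·t - 3, we substitute t = 1 to get v = -17.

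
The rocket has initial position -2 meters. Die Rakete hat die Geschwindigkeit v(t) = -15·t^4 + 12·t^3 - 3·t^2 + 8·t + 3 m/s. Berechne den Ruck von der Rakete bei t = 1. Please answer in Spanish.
Partiendo de la velocidad v(t) = -15·t^4 + 12·t^3 - 3·t^2 + 8·t + 3, tomamos 2 derivadas. Derivando la velocidad, obtenemos la aceleración: a(t) = -60·t^3 + 36·t^2 - 6·t + 8. La derivada de la aceleración da la sacudida: j(t) = -180·t^2 + 72·t - 6. De la ecuación de la sacudida j(t) = -180·t^2 + 72·t - 6, sustituimos t = 1 para obtener j = -114.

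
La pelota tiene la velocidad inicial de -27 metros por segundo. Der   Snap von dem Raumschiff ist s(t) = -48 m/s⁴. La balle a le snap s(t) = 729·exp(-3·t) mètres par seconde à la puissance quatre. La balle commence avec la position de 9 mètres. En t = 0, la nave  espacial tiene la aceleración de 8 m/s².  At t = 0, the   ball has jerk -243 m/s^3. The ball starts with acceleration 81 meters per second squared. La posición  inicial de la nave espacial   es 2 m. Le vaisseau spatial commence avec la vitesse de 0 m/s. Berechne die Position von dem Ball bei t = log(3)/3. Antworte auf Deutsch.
Ausgehend von dem Snap s(t) = 729·exp(-3·t), nehmen wir 4 Stammfunktionen. Durch Integration von dem Snap und Verwendung der Anfangsbedingung j(0) = -243, erhalten wir j(t) = -243·exp(-3·t). Mit ∫j(t)dt und Anwendung von a(0) = 81, finden wir a(t) = 81·exp(-3·t). Das Integral von der Beschleunigung, mit v(0) = -27, ergibt die Geschwindigkeit: v(t) = -27·exp(-3·t). Durch Integration von der Geschwindigkeit und Verwendung der Anfangsbedingung x(0) = 9, erhalten wir x(t) = 9·exp(-3·t). Aus der Gleichung für die Position x(t) = 9·exp(-3·t), setzen wir t = log(3)/3 ein und erhalten x = 3.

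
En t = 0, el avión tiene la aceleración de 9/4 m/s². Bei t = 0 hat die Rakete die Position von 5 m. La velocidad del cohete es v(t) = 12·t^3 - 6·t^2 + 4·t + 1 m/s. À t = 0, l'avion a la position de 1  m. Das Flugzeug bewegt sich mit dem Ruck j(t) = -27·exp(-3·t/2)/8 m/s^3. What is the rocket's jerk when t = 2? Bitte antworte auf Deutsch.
Wir müssen unsere Gleichung für die Geschwindigkeit v(t) = 12·t^3 - 6·t^2 + 4·t + 1 2-mal ableiten. Die Ableitung von der Geschwindigkeit ergibt die Beschleunigung: a(t) = 36·t^2 - 12·t + 4. Die Ableitung von der Beschleunigung ergibt den Ruck: j(t) = 72·t - 12. Aus der Gleichung für den Ruck j(t) = 72·t - 12, setzen wir t = 2 ein und erhalten j = 132.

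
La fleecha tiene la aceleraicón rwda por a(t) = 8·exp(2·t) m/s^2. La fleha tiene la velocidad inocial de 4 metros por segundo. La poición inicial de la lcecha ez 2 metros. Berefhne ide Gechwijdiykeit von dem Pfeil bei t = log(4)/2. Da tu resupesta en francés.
Nous devons trouver l'intégrale de notre équation de l'accélération a(t) = 8·exp(2·t) 1 fois. En prenant ∫a(t)dt et en appliquant v(0) = 4, nous trouvons v(t) = 4·exp(2·t). Nous avons la vitesse v(t) = 4·exp(2·t). En substituant t = log(4)/2: v(log(4)/2) = 16.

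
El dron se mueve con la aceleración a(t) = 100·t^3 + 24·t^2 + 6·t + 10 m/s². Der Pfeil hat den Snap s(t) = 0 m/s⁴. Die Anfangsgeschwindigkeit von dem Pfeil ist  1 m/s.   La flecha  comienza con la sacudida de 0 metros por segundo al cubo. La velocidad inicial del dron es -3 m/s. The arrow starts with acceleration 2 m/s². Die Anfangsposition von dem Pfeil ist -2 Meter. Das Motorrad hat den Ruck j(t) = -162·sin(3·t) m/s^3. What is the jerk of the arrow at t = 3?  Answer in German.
Ausgehend von dem Snap s(t) = 0, nehmen wir 1 Integral. Mit ∫s(t)dt und Anwendung von j(0) = 0, finden wir j(t) = 0. Mit j(t) = 0 und Einsetzen von t = 3, finden wir j = 0.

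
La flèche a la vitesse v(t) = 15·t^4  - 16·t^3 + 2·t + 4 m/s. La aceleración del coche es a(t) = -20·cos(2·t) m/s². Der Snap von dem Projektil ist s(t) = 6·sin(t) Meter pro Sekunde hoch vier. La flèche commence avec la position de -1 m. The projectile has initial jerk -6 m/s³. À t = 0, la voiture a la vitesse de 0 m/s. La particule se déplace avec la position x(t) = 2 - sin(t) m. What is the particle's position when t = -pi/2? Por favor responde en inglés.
We have position x(t) = 2 - sin(t). Substituting t = -pi/2: x(-pi/2) = 3.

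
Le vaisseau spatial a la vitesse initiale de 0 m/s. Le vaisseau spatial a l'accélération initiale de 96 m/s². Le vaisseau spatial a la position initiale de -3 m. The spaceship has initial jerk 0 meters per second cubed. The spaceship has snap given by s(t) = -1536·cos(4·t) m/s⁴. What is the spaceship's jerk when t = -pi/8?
Starting from snap s(t) = -1536·cos(4·t), we take 1 antiderivative. Integrating snap and using the initial condition j(0) = 0, we get j(t) = -384·sin(4·t). We have jerk j(t) = -384·sin(4·t). Substituting t = -pi/8: j(-pi/8) = 384.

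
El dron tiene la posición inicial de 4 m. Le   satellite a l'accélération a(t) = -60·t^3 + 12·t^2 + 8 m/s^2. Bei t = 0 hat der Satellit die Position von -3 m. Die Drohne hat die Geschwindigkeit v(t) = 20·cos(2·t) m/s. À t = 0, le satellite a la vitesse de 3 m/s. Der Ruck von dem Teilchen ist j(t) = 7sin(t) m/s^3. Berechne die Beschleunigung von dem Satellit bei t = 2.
Mit a(t) = -60·t^3 + 12·t^2 + 8 und Einsetzen von t = 2, finden wir a = -424.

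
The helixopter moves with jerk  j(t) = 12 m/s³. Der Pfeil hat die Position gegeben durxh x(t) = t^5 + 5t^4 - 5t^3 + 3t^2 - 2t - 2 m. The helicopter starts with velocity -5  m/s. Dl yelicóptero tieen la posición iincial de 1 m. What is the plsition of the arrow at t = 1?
We have position x(t) = t^5 + 5·t^4 - 5·t^3 + 3·t^2 - 2·t - 2. Substituting t = 1: x(1) = 0.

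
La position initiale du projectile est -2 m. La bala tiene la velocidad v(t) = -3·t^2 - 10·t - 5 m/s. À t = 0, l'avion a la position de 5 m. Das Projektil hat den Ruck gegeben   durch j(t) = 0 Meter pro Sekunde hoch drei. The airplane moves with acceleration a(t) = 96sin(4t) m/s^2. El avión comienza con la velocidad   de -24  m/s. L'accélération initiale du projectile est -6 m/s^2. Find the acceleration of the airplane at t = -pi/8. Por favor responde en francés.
En utilisant a(t) = 96·sin(4·t) et en substituant t = -pi/8, nous trouvons a = -96.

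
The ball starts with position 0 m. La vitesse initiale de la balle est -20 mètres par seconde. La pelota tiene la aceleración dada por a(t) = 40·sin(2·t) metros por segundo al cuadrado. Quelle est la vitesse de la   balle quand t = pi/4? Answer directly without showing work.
La réponse est 0.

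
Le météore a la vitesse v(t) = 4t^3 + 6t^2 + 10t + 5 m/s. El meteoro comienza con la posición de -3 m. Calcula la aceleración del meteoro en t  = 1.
Para resolver esto, necesitamos tomar 1 derivada de nuestra ecuación de la velocidad v(t) = 4·t^3 + 6·t^2 + 10·t + 5. Derivando la velocidad, obtenemos la aceleración: a(t) = 12·t^2 + 12·t + 10. De la ecuación de la aceleración a(t) = 12·t^2 + 12·t + 10, sustituimos t = 1 para obtener a = 34.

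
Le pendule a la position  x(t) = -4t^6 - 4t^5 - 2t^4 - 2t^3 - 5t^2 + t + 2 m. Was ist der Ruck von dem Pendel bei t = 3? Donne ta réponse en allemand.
Ausgehend von der Position x(t) = -4·t^6 - 4·t^5 - 2·t^4 - 2·t^3 - 5·t^2 + t + 2, nehmen wir 3 Ableitungen. Mit d/dt von x(t) finden wir v(t) = -24·t^5 - 20·t^4 - 8·t^3 - 6·t^2 - 10·t + 1. Mit d/dt von v(t) finden wir a(t) = -120·t^4 - 80·t^3 - 24·t^2 - 12·t - 10. Die Ableitung von der Beschleunigung ergibt den Ruck: j(t) = -480·t^3 - 240·t^2 - 48·t - 12. Aus der Gleichung für den Ruck j(t) = -480·t^3 - 240·t^2 - 48·t - 12, setzen wir t = 3 ein und erhalten j = -15276.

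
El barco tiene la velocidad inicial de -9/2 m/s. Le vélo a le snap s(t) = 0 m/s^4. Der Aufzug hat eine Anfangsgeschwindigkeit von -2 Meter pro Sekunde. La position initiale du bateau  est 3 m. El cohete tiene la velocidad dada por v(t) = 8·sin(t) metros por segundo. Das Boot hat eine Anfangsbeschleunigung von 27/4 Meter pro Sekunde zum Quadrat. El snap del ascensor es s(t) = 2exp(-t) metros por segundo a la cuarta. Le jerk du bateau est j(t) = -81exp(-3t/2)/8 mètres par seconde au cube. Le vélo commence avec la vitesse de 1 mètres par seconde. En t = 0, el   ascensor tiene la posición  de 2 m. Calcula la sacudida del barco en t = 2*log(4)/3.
Tenemos la sacudida j(t) = -81·exp(-3·t/2)/8. Sustituyendo t = 2*log(4)/3: j(2*log(4)/3) = -81/32.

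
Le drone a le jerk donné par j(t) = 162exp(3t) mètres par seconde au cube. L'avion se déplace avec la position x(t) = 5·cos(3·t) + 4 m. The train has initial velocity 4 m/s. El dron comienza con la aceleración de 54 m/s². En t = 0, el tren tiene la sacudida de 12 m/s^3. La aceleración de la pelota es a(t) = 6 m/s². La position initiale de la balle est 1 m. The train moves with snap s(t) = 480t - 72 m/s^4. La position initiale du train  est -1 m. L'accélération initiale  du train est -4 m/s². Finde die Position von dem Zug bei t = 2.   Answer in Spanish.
Para resolver esto, necesitamos tomar 4 antiderivadas de nuestra ecuación del snap s(t) = 480·t - 72. La integral del snap es la sacudida. Usando j(0) = 12, obtenemos j(t) = 240·t^2 - 72·t + 12. Integrando la sacudida y usando la condición inicial a(0) = -4, obtenemos a(t) = 80·t^3 - 36·t^2 + 12·t - 4. La integral de la aceleración, con v(0) = 4, da la velocidad: v(t) = 20·t^4 - 12·t^3 + 6·t^2 - 4·t + 4. Tomando ∫v(t)dt y aplicando x(0) = -1, encontramos x(t) = 4·t^5 - 3·t^4 + 2·t^3 - 2·t^2 + 4·t - 1. De la ecuación de la posición x(t) = 4·t^5 - 3·t^4 + 2·t^3 - 2·t^2 + 4·t - 1, sustituimos t = 2 para obtener x = 95.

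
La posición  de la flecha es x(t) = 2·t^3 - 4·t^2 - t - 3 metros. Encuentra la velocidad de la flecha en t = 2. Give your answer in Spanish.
Para resolver esto, necesitamos tomar 1 derivada de nuestra ecuación de la posición x(t) = 2·t^3 - 4·t^2 - t - 3. Tomando d/dt de x(t), encontramos v(t) = 6·t^2 - 8·t - 1. Tenemos la velocidad v(t) = 6·t^2 - 8·t - 1. Sustituyendo t = 2: v(2) = 7.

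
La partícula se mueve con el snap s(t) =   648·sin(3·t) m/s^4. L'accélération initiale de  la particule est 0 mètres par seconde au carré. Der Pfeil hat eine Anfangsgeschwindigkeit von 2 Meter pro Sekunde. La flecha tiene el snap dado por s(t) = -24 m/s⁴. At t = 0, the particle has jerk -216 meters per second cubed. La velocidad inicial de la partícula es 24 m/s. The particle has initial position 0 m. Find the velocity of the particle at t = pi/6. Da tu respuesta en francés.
En partant du snap s(t) = 648·sin(3·t), nous prenons 3 intégrales. En prenant ∫s(t)dt et en appliquant j(0) = -216, nous trouvons j(t) = -216·cos(3·t). La primitive du jerk est l'accélération. En utilisant a(0) = 0, nous obtenons a(t) = -72·sin(3·t). En prenant ∫a(t)dt et en appliquant v(0) = 24, nous trouvons v(t) = 24·cos(3·t). En utilisant v(t) = 24·cos(3·t) et en substituant t = pi/6, nous trouvons v = 0.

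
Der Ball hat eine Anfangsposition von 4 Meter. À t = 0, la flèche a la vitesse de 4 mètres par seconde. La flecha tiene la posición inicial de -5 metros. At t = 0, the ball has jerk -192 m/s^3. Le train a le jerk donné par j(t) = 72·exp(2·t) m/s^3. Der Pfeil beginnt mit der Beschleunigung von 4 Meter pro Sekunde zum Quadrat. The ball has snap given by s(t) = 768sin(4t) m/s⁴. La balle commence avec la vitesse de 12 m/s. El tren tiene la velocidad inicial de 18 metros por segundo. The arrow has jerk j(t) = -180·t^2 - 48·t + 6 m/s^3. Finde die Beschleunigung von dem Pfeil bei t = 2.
Wir müssen unsere Gleichung für den Ruck j(t) = -180·t^2 - 48·t + 6 1-mal integrieren. Durch Integration von dem Ruck und Verwendung der Anfangsbedingung a(0) = 4, erhalten wir a(t) = -60·t^3 - 24·t^2 + 6·t + 4. Wir haben die Beschleunigung a(t) = -60·t^3 - 24·t^2 + 6·t + 4. Durch Einsetzen von t = 2: a(2) = -560.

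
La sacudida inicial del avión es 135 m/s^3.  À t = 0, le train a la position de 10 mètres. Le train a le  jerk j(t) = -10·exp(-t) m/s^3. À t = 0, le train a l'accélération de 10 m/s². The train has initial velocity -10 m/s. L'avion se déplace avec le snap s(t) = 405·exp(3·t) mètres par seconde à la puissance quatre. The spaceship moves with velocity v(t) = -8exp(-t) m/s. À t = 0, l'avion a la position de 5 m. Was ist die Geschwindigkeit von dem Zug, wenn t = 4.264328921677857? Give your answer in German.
Wir müssen das Integral unserer Gleichung für den Ruck j(t) = -10·exp(-t) 2-mal finden. Mit ∫j(t)dt und Anwendung von a(0) = 10, finden wir a(t) = 10·exp(-t). Durch Integration von der Beschleunigung und Verwendung der Anfangsbedingung v(0) = -10, erhalten wir v(t) = -10·exp(-t). Mit v(t) = -10·exp(-t) und Einsetzen von t = 4.264328921677857, finden wir v = -0.140613002012744.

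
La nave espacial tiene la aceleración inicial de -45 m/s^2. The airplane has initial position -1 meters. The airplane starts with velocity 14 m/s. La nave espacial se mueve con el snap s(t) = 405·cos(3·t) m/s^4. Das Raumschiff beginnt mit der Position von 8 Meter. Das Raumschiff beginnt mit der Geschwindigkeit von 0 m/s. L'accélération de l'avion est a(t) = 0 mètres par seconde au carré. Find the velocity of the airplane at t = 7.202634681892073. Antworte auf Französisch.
En partant de l'accélération a(t) = 0, nous prenons 1 intégrale. La primitive de l'accélération est la vitesse. En utilisant v(0) = 14, nous obtenons v(t) = 14. Nous avons la vitesse v(t) = 14. En substituant t = 7.202634681892073: v(7.202634681892073) = 14.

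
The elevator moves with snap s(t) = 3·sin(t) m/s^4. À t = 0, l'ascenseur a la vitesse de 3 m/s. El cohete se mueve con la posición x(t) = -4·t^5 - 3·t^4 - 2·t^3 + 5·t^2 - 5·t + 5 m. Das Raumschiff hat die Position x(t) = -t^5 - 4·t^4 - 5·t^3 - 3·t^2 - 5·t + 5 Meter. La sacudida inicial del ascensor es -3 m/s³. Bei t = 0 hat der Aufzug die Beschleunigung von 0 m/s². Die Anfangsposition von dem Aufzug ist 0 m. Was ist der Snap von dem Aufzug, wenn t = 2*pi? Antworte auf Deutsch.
Wir haben den Snap s(t) = 3·sin(t). Durch Einsetzen von t = 2*pi: s(2*pi) = 0.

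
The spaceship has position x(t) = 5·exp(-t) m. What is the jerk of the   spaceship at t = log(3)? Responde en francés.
Nous devons dériver notre équation de la position x(t) = 5·exp(-t) 3 fois. En dérivant la position, nous obtenons la vitesse: v(t) = -5·exp(-t). La dérivée de la vitesse donne l'accélération: a(t) = 5·exp(-t). La dérivée de l'accélération donne le jerk: j(t) = -5·exp(-t). De l'équation du jerk j(t) = -5·exp(-t), nous substituons t = log(3) pour obtenir j = -5/3.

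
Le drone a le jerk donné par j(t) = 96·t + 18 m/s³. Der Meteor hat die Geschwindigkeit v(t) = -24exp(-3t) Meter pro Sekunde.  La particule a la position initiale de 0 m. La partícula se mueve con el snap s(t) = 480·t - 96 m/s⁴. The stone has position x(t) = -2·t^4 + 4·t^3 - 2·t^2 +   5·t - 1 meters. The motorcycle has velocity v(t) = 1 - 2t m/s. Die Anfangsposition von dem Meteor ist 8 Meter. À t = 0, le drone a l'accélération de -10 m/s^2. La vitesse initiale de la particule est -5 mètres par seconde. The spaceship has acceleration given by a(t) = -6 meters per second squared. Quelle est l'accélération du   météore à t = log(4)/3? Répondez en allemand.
Um dies zu lösen, müssen wir 1 Ableitung unserer Gleichung für die Geschwindigkeit v(t) = -24·exp(-3·t) nehmen. Mit d/dt von v(t) finden wir a(t) = 72·exp(-3·t). Mit a(t) = 72·exp(-3·t) und Einsetzen von t = log(4)/3, finden wir a = 18.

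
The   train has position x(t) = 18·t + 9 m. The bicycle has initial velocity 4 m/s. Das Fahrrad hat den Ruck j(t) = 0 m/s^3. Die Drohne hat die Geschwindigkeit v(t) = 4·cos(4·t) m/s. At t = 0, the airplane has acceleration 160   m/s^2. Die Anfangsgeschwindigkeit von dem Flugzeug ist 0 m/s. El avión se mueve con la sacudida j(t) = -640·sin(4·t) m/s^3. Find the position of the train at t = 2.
Using x(t) = 18·t + 9 and substituting t = 2, we find x = 45.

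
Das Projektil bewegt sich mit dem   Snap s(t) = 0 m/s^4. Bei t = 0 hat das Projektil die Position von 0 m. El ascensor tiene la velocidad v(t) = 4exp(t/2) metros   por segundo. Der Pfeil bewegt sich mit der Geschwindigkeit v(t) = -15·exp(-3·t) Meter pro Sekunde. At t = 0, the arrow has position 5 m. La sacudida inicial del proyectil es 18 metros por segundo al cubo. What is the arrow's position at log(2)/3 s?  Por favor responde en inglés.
To find the answer, we compute 1 antiderivative of v(t) = -15·exp(-3·t). Finding the antiderivative of v(t) and using x(0) = 5: x(t) = 5·exp(-3·t). Using x(t) = 5·exp(-3·t) and substituting t = log(2)/3, we find x = 5/2.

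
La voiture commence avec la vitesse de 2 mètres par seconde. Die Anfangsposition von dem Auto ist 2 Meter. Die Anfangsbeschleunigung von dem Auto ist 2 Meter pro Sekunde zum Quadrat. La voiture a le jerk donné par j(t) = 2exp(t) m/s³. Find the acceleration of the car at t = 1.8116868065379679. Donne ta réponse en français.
En partant du jerk j(t) = 2·exp(t), nous prenons 1 intégrale. En intégrant le jerk et en utilisant la condition initiale a(0) = 2, nous obtenons a(t) = 2·exp(t). En utilisant a(t) = 2·exp(t) et en substituant t = 1.8116868065379679, nous trouvons a = 12.2415265457539.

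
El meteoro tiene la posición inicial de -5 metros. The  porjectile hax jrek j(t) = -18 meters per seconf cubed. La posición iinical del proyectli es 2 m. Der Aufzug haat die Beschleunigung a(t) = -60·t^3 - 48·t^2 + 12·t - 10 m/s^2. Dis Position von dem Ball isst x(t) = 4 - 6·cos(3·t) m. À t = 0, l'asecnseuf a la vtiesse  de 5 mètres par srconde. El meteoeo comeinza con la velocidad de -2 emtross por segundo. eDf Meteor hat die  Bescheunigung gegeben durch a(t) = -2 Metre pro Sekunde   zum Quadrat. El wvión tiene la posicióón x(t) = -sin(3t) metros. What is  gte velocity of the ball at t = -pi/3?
We must differentiate our position equation x(t) = 4 - 6·cos(3·t) 1 time. Differentiating position, we get velocity: v(t) = 18·sin(3·t). From the given velocity equation v(t) = 18·sin(3·t), we substitute t = -pi/3 to get v = 0.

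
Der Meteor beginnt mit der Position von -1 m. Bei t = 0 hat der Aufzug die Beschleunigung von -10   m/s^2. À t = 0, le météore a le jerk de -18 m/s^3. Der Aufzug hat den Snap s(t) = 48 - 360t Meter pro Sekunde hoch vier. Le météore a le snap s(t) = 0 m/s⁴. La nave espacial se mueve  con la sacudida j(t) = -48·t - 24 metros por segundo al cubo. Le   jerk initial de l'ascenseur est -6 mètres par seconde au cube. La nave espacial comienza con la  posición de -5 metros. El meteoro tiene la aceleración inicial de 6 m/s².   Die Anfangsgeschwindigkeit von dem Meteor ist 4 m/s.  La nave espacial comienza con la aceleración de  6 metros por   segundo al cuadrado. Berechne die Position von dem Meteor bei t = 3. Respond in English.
To find the answer, we compute 4 integrals of s(t) = 0. Taking ∫s(t)dt and applying j(0) = -18, we find j(t) = -18. Finding the integral of j(t) and using a(0) = 6: a(t) = 6 - 18·t. The antiderivative of acceleration is velocity. Using v(0) = 4, we get v(t) = -9·t^2 + 6·t + 4. Integrating velocity and using the initial condition x(0) = -1, we get x(t) = -3·t^3 + 3·t^2 + 4·t - 1. From the given position equation x(t) = -3·t^3 + 3·t^2 + 4·t - 1, we substitute t = 3 to get x = -43.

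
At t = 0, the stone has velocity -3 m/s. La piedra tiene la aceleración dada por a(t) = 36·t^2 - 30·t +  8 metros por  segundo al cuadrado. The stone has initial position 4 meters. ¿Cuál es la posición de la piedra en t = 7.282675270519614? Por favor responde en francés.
En partant de l'accélération a(t) = 36·t^2 - 30·t + 8, nous prenons 2 primitives. En intégrant l'accélération et en utilisant la condition initiale v(0) = -3, nous obtenons v(t) = 12·t^3 - 15·t^2 + 8·t - 3. En prenant ∫v(t)dt et en appliquant x(0) = 4, nous trouvons x(t) = 3·t^4 - 5·t^3 + 4·t^2 - 3·t + 4. De l'équation de la position x(t) = 3·t^4 - 5·t^3 + 4·t^2 - 3·t + 4, nous substituons t = 7.282675270519614 pour obtenir x = 6701.91647264974.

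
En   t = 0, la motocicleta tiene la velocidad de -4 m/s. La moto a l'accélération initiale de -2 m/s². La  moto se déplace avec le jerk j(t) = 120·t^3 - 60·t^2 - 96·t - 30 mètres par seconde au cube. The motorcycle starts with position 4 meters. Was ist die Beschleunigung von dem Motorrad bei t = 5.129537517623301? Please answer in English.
To solve this, we need to take 1 integral of our jerk equation j(t) = 120·t^3 - 60·t^2 - 96·t - 30. Taking ∫j(t)dt and applying a(0) = -2, we find a(t) = 30·t^4 - 20·t^3 - 48·t^2 - 30·t - 2. Using a(t) = 30·t^4 - 20·t^3 - 48·t^2 - 30·t - 2 and substituting t = 5.129537517623301, we find a = 16651.6319386105.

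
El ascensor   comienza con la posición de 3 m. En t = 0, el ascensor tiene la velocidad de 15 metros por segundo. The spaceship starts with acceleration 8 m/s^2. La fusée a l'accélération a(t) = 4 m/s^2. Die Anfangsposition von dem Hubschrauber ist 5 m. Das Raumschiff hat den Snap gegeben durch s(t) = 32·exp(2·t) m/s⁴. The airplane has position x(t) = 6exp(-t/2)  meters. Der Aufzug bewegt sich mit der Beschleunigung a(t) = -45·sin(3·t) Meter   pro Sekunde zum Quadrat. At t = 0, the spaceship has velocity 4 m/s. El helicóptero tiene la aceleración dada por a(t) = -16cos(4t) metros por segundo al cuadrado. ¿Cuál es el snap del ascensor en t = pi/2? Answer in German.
Wir müssen unsere Gleichung für die Beschleunigung a(t) = -45·sin(3·t) 2-mal ableiten. Mit d/dt von a(t) finden wir j(t) = -135·cos(3·t). Mit d/dt von j(t) finden wir s(t) = 405·sin(3·t). Wir haben den Snap s(t) = 405·sin(3·t). Durch Einsetzen von t = pi/2: s(pi/2) = -405.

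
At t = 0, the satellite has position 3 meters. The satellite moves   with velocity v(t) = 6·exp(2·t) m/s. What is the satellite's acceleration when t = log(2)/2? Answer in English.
Starting from velocity v(t) = 6·exp(2·t), we take 1 derivative. Taking d/dt of v(t), we find a(t) = 12·exp(2·t). Using a(t) = 12·exp(2·t) and substituting t = log(2)/2, we find a = 24.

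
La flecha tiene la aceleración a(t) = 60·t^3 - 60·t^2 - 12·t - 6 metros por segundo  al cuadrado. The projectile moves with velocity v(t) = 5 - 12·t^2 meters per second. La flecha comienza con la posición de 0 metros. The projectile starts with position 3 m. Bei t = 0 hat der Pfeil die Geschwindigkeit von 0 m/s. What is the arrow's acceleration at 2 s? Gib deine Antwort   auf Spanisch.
De la ecuación de la aceleración a(t) = 60·t^3 - 60·t^2 - 12·t - 6, sustituimos t = 2 para obtener a = 210.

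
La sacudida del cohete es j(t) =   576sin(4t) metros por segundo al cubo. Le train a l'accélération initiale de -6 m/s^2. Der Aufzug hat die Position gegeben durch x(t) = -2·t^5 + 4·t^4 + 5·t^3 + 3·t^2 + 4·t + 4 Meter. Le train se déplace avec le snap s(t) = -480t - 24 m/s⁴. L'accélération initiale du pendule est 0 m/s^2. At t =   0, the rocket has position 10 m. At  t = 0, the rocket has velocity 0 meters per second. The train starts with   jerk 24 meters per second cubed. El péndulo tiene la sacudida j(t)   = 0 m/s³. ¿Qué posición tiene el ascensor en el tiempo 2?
Tenemos la posición x(t) = -2·t^5 + 4·t^4 + 5·t^3 + 3·t^2 + 4·t + 4. Sustituyendo t = 2: x(2) = 64.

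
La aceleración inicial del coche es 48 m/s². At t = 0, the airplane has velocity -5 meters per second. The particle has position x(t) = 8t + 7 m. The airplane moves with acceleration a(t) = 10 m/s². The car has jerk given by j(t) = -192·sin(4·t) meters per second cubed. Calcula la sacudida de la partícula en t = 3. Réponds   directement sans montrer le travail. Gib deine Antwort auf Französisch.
j(3) = 0.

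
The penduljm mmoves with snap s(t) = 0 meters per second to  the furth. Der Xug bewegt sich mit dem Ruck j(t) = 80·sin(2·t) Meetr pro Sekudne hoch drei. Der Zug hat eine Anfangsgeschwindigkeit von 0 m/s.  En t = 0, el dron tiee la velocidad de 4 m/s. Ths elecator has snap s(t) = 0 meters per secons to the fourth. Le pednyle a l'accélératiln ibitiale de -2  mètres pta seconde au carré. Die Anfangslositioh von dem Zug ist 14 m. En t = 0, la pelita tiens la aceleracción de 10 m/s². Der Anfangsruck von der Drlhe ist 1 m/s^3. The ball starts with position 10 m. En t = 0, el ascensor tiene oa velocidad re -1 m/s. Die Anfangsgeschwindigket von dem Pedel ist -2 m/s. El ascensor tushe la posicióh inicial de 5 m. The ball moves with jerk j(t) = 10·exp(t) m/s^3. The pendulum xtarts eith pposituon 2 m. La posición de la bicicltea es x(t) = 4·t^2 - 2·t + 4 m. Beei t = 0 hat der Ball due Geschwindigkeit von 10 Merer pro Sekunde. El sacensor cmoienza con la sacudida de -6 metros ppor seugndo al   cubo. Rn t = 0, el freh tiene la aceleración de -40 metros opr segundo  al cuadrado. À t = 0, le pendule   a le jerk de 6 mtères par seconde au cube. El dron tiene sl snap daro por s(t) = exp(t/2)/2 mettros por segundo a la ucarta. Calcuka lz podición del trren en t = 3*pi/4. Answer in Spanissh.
Partiendo de la sacudida j(t) = 80·sin(2·t), tomamos 3 antiderivadas. Tomando ∫j(t)dt y aplicando a(0) = -40, encontramos a(t) = -40·cos(2·t). Integrando la aceleración y usando la condición inicial v(0) = 0, obtenemos v(t) = -20·sin(2·t). La antiderivada de la velocidad es la posición. Usando x(0) = 14, obtenemos x(t) = 10·cos(2·t) + 4. Tenemos la posición x(t) = 10·cos(2·t) + 4. Sustituyendo t = 3*pi/4: x(3*pi/4) = 4.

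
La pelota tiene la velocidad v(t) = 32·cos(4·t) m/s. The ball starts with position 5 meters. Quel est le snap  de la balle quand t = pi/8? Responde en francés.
Nous devons dériver notre équation de la vitesse v(t) = 32·cos(4·t) 3 fois. La dérivée de la vitesse donne l'accélération: a(t) = -128·sin(4·t). La dérivée de l'accélération donne le jerk: j(t) = -512·cos(4·t). La dérivée du jerk donne le snap: s(t) = 2048·sin(4·t). En utilisant s(t) = 2048·sin(4·t) et en substituant t = pi/8, nous trouvons s = 2048.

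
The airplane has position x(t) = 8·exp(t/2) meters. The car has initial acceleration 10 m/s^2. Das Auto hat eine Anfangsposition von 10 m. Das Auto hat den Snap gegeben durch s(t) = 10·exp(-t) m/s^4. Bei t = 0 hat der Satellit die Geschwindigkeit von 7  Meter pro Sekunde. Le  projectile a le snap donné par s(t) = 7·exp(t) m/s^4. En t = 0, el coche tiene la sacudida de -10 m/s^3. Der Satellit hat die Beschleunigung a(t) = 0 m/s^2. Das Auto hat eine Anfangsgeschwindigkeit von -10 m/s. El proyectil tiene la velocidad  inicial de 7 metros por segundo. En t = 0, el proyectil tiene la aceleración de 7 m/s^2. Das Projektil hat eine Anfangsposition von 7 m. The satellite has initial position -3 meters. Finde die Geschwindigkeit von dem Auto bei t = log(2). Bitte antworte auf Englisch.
Starting from snap s(t) = 10·exp(-t), we take 3 antiderivatives. The antiderivative of snap, with j(0) = -10, gives jerk: j(t) = -10·exp(-t). The integral of jerk is acceleration. Using a(0) = 10, we get a(t) = 10·exp(-t). The antiderivative of acceleration is velocity. Using v(0) = -10, we get v(t) = -10·exp(-t). Using v(t) = -10·exp(-t) and substituting t = log(2), we find v = -5.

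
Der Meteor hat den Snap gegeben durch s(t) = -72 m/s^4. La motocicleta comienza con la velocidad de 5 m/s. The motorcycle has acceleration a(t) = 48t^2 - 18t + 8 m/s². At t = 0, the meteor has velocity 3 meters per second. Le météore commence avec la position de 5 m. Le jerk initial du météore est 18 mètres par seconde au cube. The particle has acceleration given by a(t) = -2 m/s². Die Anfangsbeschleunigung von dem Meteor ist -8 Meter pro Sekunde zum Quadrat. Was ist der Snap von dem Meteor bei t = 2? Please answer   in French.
De l'équation du snap s(t) = -72, nous substituons t = 2 pour obtenir s = -72.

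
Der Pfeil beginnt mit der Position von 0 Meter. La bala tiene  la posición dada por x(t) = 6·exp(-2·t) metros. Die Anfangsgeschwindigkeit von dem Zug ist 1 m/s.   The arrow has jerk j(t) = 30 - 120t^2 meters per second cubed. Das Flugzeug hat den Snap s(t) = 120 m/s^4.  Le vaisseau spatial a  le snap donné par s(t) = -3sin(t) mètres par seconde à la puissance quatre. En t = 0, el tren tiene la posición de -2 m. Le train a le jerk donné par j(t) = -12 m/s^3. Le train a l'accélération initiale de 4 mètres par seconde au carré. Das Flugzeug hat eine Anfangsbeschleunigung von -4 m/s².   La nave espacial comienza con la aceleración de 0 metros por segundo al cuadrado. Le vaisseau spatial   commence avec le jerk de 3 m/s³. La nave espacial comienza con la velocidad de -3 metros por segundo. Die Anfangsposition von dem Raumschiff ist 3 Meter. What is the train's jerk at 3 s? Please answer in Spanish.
Usando j(t) = -12 y sustituyendo t = 3, encontramos j = -12.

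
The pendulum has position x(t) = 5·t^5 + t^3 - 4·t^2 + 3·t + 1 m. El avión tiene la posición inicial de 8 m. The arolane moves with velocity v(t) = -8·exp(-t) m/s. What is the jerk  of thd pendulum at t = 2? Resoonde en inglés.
To solve this, we need to take 3 derivatives of our position equation x(t) = 5·t^5 + t^3 - 4·t^2 + 3·t + 1. Differentiating position, we get velocity: v(t) = 25·t^4 + 3·t^2 - 8·t + 3. The derivative of velocity gives acceleration: a(t) = 100·t^3 + 6·t - 8. Differentiating acceleration, we get jerk: j(t) = 300·t^2 + 6. We have jerk j(t) = 300·t^2 + 6. Substituting t = 2: j(2) = 1206.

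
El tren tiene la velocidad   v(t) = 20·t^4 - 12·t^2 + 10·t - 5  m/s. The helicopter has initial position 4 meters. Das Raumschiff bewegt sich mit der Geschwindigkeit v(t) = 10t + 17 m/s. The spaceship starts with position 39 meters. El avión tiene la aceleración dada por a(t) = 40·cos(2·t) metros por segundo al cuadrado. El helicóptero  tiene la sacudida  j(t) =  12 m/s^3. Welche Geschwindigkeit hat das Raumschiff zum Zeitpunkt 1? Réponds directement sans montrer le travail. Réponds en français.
À t = 1, v = 27.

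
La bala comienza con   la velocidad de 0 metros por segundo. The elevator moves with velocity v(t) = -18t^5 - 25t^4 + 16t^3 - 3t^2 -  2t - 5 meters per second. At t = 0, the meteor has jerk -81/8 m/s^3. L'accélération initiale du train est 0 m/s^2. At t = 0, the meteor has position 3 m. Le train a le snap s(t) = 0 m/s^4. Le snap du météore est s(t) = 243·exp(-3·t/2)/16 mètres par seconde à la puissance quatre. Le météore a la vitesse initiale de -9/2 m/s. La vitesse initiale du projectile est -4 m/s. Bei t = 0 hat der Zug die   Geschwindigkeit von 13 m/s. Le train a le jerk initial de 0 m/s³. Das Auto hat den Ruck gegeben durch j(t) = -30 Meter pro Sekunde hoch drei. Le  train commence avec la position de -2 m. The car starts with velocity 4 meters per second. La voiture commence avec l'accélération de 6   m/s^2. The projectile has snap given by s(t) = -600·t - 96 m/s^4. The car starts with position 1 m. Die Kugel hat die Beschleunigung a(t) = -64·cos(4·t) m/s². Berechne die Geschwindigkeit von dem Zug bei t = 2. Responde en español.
Debemos encontrar la antiderivada de nuestra ecuación del snap s(t) = 0 3 veces. La antiderivada del snap, con j(0) = 0, da la sacudida: j(t) = 0. La integral de la sacudida, con a(0) = 0, da la aceleración: a(t) = 0. Integrando la aceleración y usando la condición inicial v(0) = 13, obtenemos v(t) = 13. Tenemos la velocidad v(t) = 13. Sustituyendo t = 2: v(2) = 13.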